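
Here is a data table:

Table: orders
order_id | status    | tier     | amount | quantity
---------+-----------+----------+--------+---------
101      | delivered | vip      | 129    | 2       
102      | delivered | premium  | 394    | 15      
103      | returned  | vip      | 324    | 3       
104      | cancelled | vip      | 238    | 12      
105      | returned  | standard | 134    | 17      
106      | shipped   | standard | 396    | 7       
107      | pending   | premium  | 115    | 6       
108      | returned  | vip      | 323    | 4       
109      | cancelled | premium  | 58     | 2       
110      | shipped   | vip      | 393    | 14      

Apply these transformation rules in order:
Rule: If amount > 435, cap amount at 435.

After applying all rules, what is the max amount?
396

Step 1: Original maximum amount = 396
Step 2: Check cap of 435 against maximum
Step 3: No records exceed the cap (max 396 <= cap 435), so no capping applies
Step 4: Maximum after transformation = 396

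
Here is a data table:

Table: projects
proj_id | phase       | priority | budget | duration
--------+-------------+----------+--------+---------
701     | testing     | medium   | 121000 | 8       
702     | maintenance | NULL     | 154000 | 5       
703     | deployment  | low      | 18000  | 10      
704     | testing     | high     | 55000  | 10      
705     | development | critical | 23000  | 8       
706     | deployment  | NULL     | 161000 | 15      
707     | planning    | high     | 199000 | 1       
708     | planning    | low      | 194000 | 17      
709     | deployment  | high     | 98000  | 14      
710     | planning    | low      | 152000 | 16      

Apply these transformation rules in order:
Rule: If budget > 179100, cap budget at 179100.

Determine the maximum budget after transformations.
179100

Step 1: Original maximum budget = 199000
Step 2: Apply cap at 179100
Step 3: 2 records had budget > 179100 and were capped
Step 4: Maximum after transformation = 179100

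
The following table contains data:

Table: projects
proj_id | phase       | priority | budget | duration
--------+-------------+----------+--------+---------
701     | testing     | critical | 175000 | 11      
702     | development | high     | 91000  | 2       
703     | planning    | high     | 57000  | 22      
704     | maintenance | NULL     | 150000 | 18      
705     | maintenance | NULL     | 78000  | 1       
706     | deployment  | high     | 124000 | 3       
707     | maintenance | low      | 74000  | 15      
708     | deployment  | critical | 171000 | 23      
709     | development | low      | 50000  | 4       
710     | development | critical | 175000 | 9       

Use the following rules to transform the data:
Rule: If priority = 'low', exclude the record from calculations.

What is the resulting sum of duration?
89

Step 1: Identify records where priority = 'low'
Step 2: The excluded records sum to 19
Step 3: Original total duration = 108
Step 4: Remaining total = 108 - 19 = 89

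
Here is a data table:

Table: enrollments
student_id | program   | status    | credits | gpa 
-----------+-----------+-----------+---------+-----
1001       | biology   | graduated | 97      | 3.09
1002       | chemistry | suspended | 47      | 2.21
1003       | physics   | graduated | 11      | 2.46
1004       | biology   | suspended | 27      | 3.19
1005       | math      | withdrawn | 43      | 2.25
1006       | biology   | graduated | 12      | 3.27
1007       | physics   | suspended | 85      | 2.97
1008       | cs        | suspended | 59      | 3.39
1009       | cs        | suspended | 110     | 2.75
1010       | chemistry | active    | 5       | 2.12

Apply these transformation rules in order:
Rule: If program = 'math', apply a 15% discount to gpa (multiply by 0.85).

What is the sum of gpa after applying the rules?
27.36

Step 1: Records with program = 'math' have total gpa = 2.25
Step 2: Apply multiplier: 2.25 × 0.85 = 1.91
Step 3: Other records total: 25.45
Step 4: Final sum = 1.91 + 25.45 = 27.36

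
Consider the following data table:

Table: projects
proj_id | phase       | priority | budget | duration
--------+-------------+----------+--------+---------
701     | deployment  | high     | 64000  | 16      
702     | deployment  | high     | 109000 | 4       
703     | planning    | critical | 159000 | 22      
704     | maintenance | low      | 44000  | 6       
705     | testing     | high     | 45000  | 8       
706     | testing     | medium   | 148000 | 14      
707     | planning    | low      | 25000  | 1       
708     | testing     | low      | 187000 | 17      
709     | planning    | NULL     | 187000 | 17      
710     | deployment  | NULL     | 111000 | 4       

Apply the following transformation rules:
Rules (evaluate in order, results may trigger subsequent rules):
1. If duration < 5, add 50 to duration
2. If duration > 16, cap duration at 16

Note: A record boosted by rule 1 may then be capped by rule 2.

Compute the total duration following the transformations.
140

Step 1: Apply rule 1 to records with duration < 5
  - 3 records get bonus of 50
  - Of these, 3 records then exceed 16 and get capped
Step 2: Apply rule 2 to records with duration > 16
  - 3 records (original) are capped
Step 3: Calculate final sum = 140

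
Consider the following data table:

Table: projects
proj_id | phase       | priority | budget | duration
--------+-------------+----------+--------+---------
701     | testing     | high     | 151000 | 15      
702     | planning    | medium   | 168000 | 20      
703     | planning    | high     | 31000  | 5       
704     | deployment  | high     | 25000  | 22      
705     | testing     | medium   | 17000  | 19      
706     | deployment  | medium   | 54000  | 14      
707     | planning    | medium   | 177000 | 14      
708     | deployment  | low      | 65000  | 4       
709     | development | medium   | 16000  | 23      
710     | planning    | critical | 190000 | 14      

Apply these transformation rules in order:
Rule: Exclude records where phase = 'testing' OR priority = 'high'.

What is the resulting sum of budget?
670000

Step 1: Find records where phase = 'testing' OR priority = 'high'
Step 2: 4 records match, summing to 224000
Step 3: Original sum: 894000
Step 4: Remaining sum = 894000 - 224000 = 670000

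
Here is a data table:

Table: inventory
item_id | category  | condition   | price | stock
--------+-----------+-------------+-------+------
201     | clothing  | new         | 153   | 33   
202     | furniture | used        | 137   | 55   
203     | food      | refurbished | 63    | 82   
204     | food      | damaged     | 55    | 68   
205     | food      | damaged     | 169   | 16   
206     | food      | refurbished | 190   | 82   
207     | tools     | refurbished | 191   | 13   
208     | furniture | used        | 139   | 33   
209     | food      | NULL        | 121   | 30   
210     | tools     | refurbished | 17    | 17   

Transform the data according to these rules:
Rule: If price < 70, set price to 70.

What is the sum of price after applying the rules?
1310

Step 1: 3 records have price < 70
Step 2: These records originally summed to 135
Step 3: After setting to minimum: 3 × 70 = 210
Step 4: Unaffected records sum: 1100
Step 5: Final sum = 210 + 1100 = 1310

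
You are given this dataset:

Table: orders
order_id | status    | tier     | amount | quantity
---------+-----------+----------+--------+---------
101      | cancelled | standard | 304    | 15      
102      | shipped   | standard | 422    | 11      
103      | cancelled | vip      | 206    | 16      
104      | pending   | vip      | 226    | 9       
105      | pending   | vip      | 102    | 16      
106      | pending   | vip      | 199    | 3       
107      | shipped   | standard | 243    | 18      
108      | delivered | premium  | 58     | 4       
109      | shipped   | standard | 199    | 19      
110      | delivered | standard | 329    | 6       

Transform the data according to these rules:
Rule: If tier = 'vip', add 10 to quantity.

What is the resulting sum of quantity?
157

Step 1: Count records where tier = 'vip': 4
Step 2: Total bonus added: 4 × 10 = 40
Step 3: Original sum of quantity: 117
Step 4: Final sum = 117 + 40 = 157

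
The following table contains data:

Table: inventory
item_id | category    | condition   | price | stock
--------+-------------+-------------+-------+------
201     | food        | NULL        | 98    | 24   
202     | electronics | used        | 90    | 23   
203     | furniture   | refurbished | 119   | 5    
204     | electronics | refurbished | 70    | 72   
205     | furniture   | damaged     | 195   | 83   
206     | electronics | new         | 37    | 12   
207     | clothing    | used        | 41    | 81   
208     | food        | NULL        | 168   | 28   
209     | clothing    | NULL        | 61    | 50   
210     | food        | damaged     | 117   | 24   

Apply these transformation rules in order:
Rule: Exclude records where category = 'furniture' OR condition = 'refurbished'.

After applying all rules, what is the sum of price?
612

Step 1: Find records where category = 'furniture' OR condition = 'refurbished'
Step 2: 3 records match, summing to 384
Step 3: Original sum: 996
Step 4: Remaining sum = 996 - 384 = 612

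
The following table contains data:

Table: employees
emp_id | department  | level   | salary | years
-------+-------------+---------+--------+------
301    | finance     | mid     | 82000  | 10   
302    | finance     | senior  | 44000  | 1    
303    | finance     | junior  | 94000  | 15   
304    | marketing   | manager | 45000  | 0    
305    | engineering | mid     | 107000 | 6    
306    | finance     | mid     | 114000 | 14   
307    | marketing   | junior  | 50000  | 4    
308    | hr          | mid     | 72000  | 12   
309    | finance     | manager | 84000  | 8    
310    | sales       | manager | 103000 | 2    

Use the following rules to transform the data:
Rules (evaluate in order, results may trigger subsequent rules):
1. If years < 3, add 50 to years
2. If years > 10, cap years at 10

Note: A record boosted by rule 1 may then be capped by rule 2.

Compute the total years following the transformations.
88

Step 1: Apply rule 1 to records with years < 3
  - 3 records get bonus of 50
  - Of these, 3 records then exceed 10 and get capped
Step 2: Apply rule 2 to records with years > 10
  - 3 records (original) are capped
Step 3: Calculate final sum = 88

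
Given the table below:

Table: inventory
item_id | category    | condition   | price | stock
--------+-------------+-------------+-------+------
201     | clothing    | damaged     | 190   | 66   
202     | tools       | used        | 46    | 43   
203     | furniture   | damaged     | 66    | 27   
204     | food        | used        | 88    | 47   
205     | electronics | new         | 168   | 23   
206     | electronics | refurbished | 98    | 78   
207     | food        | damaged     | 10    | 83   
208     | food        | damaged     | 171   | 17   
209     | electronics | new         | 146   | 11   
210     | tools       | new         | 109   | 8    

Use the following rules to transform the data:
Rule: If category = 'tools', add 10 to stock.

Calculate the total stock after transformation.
423

Step 1: Count records where category = 'tools': 2
Step 2: Total bonus added: 2 × 10 = 20
Step 3: Original sum of stock: 403
Step 4: Final sum = 403 + 20 = 423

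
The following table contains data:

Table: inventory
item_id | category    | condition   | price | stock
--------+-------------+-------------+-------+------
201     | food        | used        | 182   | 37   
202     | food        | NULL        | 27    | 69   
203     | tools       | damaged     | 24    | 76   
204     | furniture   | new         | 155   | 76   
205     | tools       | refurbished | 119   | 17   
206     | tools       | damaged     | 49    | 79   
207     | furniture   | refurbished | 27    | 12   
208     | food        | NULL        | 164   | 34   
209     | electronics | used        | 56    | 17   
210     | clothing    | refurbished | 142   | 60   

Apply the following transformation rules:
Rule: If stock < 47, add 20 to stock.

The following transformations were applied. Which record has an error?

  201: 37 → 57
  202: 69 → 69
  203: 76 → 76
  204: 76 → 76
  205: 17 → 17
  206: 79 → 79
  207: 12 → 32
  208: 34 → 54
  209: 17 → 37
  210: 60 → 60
Record 205 has an error. The correct transformed value should be 37, not 17.

Step 1: Check each record against the rule
Step 2: Record 205 has stock = 17
Step 3: Since 17 < 47, the bonus should have been applied
Step 4: Correct value = 37, but claimed value = 17
Conclusion: Record 205 has the error.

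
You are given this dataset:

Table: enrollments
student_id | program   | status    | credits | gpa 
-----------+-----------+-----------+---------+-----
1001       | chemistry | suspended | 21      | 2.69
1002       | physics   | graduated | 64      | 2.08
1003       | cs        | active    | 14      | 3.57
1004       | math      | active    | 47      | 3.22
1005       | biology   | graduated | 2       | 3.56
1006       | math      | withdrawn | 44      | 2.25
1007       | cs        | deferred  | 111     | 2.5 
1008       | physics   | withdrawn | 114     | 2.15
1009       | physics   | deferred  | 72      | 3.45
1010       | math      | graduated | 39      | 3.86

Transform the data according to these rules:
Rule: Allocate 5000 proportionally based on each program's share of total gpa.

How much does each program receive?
biology: 606.89, chemistry: 458.57, cs: 1034.78, math: 1590.52, physics: 1309.24

Step 1: Calculate total gpa = 29.33
Step 2: Calculate each program's proportion:
  biology: 3.56/29.33 = 12.14% → 606.89
  chemistry: 2.69/29.33 = 9.17% → 458.57
  cs: 6.07/29.33 = 20.70% → 1034.78
  math: 9.33/29.33 = 31.81% → 1590.52
  physics: 7.68/29.33 = 26.18% → 1309.24
Step 3: Verify: sum of allocations ≈ 5000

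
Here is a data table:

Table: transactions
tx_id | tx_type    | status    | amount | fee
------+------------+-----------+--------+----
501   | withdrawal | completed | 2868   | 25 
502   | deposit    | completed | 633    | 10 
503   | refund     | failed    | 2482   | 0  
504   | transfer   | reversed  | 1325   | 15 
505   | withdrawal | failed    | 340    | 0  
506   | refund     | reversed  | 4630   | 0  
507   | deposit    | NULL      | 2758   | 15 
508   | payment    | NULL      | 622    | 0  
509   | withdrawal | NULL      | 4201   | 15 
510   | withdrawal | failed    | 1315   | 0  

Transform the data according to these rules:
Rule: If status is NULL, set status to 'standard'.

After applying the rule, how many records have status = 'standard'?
3

Step 1: Count records where status IS NULL
Step 2: Found 3 records with NULL status
Step 3: These records will have status set to 'standard'
Step 4: Records already having status = 'standard': 0
Step 5: Answer: 3 + 0 = 3 records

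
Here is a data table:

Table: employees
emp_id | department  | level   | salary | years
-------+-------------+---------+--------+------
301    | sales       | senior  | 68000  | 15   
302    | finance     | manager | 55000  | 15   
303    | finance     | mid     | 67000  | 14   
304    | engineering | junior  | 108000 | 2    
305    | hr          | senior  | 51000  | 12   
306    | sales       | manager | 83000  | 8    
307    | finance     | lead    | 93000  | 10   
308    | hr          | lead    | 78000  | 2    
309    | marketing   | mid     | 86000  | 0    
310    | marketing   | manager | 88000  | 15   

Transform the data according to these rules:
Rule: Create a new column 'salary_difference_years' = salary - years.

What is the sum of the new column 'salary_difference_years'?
776907

Step 1: For each record, compute salary - years
Example calculations:
  68000 - 15 = 67985
  55000 - 15 = 54985
  67000 - 14 = 66986
  ...
Step 2: Sum all derived values
Step 3: Total = 776907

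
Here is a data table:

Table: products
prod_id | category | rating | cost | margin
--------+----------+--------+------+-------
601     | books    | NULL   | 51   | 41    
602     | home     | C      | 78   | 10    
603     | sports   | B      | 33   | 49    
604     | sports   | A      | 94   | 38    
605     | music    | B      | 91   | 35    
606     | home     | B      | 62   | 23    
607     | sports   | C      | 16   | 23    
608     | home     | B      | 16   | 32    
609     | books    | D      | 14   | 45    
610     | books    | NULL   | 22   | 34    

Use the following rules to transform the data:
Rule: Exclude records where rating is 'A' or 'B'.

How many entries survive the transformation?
5

Step 1: Count records to exclude
  - 1 (A) + 4 (B) = 5 records
Step 2: Total records: 10
Step 3: Remaining = 10 - 5 = 5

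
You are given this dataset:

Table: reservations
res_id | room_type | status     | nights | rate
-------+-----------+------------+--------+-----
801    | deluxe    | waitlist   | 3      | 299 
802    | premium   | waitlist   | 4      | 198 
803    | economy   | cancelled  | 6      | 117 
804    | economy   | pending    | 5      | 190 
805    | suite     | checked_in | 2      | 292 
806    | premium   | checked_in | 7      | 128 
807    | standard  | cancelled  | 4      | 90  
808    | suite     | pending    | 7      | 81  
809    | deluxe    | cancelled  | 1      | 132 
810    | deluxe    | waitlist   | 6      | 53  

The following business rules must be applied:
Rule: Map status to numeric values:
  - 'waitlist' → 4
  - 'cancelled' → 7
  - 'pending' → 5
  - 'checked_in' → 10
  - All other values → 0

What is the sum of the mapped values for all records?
63

Step 1: Apply mapping to each record
Step 2: Count by status:
  'waitlist': 3 records × 4 = 12
  'cancelled': 3 records × 7 = 21
  'pending': 2 records × 5 = 10
  'checked_in': 2 records × 10 = 20
Step 3: Sum all mapped values = 63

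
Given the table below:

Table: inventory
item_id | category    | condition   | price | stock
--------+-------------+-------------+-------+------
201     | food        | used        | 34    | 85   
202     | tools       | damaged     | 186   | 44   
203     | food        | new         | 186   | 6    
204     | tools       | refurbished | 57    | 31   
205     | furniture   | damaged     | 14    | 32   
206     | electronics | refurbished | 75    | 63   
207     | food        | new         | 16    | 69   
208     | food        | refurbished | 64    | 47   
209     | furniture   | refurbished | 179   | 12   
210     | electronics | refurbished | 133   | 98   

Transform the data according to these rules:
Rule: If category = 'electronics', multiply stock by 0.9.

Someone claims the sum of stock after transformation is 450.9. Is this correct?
No, the correct result is 470.9.

Step 1: Calculate the correct sum after transformation
Step 2: Apply multiplier 0.9 to records where category = 'electronics'
Step 3: Correct result = 470.9
Step 4: Claimed result = 450.9
Step 5: 470.9 ≠ 450.9
Conclusion: The claimed result is incorrect. The correct answer is 470.9.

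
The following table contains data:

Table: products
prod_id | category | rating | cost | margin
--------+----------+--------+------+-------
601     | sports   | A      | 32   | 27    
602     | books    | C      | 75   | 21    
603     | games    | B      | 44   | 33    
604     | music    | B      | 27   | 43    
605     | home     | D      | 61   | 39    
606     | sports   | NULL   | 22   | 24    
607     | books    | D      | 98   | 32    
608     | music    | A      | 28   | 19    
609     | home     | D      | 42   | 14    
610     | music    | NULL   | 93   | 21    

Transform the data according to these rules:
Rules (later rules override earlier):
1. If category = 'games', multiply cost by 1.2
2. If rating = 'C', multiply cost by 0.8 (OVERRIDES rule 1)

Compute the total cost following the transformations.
515.8

Step 1: Rule 2 takes priority for records with rating = 'C'
  - 1 records: 75 × 0.8 = 60.0
Step 2: Rule 1 applies to remaining records with category = 'games'
  - 1 records: 44 × 1.2 = 52.8
Step 3: Other records unchanged: 403
Step 4: Final sum = 60.0 + 52.8 + 403 = 515.8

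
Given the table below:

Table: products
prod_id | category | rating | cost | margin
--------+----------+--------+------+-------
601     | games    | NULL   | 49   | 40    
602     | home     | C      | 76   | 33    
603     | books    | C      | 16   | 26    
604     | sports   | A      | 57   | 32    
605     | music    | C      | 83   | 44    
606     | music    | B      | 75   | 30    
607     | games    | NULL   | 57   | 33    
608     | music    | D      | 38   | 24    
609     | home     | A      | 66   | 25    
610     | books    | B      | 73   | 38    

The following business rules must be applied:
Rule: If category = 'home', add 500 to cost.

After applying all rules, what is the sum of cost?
1590

Step 1: Count records where category = 'home': 2
Step 2: Total bonus added: 2 × 500 = 1000
Step 3: Original sum of cost: 590
Step 4: Final sum = 590 + 1000 = 1590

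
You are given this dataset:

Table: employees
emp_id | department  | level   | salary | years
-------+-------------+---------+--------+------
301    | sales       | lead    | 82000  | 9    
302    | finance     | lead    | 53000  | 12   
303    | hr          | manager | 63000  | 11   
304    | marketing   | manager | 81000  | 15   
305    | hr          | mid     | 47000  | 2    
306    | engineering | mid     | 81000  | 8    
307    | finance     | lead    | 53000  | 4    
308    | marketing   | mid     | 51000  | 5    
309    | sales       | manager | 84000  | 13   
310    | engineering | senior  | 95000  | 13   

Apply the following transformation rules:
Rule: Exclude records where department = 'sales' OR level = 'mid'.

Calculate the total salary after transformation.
345000

Step 1: Find records where department = 'sales' OR level = 'mid'
Step 2: 5 records match, summing to 345000
Step 3: Original sum: 690000
Step 4: Remaining sum = 690000 - 345000 = 345000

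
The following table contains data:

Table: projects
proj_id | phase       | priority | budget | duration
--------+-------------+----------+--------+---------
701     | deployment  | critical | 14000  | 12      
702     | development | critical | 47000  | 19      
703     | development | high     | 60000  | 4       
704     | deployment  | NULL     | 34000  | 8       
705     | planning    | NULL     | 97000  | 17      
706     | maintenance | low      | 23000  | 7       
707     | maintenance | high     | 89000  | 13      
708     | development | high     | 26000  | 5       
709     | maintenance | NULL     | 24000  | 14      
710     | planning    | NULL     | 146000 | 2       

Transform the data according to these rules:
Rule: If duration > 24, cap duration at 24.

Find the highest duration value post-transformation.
19

Step 1: Original maximum duration = 19
Step 2: Check cap of 24 against maximum
Step 3: No records exceed the cap (max 19 <= cap 24), so no capping applies
Step 4: Maximum after transformation = 19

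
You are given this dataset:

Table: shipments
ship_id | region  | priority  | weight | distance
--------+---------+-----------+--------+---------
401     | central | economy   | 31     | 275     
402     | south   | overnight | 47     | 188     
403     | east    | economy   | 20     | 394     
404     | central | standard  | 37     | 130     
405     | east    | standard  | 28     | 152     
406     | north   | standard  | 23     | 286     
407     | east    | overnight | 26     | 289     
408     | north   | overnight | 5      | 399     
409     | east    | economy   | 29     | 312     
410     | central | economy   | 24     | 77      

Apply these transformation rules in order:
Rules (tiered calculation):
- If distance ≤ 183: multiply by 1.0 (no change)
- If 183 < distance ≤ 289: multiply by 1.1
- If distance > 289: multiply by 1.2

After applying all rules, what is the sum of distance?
2826.8

Step 1: Tier 1 (distance ≤ 183): 3 records, sum = 359 × 1.0 = 359.0
Step 2: Tier 2 (183 < distance ≤ 289): 4 records, sum = 1038 × 1.1 = 1141.8
Step 3: Tier 3 (distance > 289): 3 records, sum = 1105 × 1.2 = 1326.0
Step 4: Final sum = 359.0 + 1141.8 + 1326.0 = 2826.8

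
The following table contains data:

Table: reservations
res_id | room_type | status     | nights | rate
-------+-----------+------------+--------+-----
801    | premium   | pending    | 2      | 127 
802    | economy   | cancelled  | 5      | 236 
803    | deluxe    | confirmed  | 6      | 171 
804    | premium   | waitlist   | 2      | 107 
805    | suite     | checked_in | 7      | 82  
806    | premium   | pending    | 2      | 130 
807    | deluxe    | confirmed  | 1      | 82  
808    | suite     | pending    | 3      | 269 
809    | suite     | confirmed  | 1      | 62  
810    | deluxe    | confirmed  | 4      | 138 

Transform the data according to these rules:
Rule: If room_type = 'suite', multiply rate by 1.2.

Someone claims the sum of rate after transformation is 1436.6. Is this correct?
No, the correct result is 1486.6.

Step 1: Calculate the correct sum after transformation
Step 2: Apply multiplier 1.2 to records where room_type = 'suite'
Step 3: Correct result = 1486.6
Step 4: Claimed result = 1436.6
Step 5: 1486.6 ≠ 1436.6
Conclusion: The claimed result is incorrect. The correct answer is 1486.6.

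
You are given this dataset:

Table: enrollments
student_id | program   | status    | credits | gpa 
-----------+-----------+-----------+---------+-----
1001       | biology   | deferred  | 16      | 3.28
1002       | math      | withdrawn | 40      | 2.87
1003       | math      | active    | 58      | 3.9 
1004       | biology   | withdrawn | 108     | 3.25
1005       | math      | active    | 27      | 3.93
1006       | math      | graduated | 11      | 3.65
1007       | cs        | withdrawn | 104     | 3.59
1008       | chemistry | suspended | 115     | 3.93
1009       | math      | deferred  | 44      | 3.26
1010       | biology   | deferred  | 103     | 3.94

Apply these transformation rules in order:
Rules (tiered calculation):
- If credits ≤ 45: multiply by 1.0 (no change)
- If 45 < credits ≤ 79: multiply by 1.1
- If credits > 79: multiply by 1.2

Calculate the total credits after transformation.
717.8

Step 1: Tier 1 (credits ≤ 45): 5 records, sum = 138 × 1.0 = 138.0
Step 2: Tier 2 (45 < credits ≤ 79): 1 records, sum = 58 × 1.1 = 63.8
Step 3: Tier 3 (credits > 79): 4 records, sum = 430 × 1.2 = 516.0
Step 4: Final sum = 138.0 + 63.8 + 516.0 = 717.8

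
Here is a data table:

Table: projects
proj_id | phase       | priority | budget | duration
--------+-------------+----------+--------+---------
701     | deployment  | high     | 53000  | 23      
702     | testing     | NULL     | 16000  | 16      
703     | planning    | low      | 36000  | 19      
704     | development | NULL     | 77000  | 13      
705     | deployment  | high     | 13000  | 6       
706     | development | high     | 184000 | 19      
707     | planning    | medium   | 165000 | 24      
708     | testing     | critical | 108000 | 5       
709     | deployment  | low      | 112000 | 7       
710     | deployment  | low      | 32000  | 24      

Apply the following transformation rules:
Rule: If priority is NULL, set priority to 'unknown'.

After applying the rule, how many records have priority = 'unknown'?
2

Step 1: Count records where priority IS NULL
Step 2: Found 2 records with NULL priority
Step 3: These records will have priority set to 'unknown'
Step 4: Records already having priority = 'unknown': 0
Step 5: Answer: 2 + 0 = 2 records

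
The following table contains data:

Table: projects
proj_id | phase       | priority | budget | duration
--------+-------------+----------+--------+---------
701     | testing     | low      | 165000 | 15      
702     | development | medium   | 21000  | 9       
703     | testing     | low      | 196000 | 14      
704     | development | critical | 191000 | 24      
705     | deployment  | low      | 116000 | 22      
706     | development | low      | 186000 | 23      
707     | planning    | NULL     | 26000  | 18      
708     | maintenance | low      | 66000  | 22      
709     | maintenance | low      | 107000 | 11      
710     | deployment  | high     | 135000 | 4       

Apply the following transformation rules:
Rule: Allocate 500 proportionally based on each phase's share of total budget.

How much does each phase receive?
deployment: 103.8, development: 164.6, maintenance: 71.55, planning: 10.75, testing: 149.3

Step 1: Calculate total budget = 1209000
Step 2: Calculate each phase's proportion:
  deployment: 251000/1209000 = 20.76% → 103.8
  development: 398000/1209000 = 32.92% → 164.6
  maintenance: 173000/1209000 = 14.31% → 71.55
  planning: 26000/1209000 = 2.15% → 10.75
  testing: 361000/1209000 = 29.86% → 149.3
Step 3: Verify: sum of allocations ≈ 500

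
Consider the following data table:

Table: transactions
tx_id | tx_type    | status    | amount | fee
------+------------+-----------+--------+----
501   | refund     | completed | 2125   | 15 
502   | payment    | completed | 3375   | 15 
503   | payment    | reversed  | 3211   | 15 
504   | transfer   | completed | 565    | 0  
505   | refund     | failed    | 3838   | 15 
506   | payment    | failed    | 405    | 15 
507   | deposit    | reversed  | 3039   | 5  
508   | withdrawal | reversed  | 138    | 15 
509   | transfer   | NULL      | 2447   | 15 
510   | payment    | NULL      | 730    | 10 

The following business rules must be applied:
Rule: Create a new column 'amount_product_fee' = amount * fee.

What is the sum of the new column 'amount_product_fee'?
255580

Step 1: For each record, compute amount * fee
Example calculations:
  2125 * 15 = 31875
  3375 * 15 = 50625
  3211 * 15 = 48165
  ...
Step 2: Sum all derived values
Step 3: Total = 255580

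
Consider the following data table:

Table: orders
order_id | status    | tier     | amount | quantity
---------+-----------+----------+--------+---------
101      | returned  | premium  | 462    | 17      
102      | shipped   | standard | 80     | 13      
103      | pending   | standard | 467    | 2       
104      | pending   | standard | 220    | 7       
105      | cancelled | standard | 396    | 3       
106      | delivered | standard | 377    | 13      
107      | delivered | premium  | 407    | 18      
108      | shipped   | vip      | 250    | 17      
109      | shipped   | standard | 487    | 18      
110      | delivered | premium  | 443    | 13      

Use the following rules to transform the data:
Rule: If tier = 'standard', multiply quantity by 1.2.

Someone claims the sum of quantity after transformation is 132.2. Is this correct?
Yes, the result is correct.

Step 1: Calculate the correct sum after transformation
Step 2: Apply multiplier 1.2 to records where tier = 'standard'
Step 3: Correct result = 132.2
Step 4: Claimed result = 132.2
Step 5: 132.2 = 132.2 ✓
Conclusion: The claimed result is correct.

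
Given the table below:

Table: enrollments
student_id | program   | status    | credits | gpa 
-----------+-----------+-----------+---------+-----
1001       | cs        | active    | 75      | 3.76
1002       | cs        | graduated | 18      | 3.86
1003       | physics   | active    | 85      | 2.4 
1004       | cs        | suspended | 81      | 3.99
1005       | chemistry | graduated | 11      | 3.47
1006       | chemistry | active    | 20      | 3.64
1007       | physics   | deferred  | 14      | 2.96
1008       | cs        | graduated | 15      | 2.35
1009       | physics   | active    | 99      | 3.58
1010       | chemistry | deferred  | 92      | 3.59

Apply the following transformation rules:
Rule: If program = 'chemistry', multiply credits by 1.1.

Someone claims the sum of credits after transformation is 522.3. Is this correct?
Yes, the result is correct.

Step 1: Calculate the correct sum after transformation
Step 2: Apply multiplier 1.1 to records where program = 'chemistry'
Step 3: Correct result = 522.3
Step 4: Claimed result = 522.3
Step 5: 522.3 = 522.3 ✓
Conclusion: The claimed result is correct.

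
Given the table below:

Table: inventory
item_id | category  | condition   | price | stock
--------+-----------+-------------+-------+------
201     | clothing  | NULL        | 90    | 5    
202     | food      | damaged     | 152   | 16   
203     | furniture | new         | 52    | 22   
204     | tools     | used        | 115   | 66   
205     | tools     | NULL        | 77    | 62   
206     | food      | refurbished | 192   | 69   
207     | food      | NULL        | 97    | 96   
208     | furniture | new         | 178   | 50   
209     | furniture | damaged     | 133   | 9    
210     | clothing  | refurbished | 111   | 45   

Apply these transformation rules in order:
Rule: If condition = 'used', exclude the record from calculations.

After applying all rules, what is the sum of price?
1082

Step 1: Identify records where condition = 'used'
Step 2: The excluded records sum to 115
Step 3: Original total price = 1197
Step 4: Remaining total = 1197 - 115 = 1082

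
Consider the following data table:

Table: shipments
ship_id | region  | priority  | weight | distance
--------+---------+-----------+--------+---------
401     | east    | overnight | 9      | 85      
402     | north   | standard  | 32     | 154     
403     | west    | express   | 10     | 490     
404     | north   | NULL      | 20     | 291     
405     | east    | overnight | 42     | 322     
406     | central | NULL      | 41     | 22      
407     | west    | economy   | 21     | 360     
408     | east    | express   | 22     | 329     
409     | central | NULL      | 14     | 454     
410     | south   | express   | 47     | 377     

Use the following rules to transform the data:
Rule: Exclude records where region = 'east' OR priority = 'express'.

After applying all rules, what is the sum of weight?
128

Step 1: Find records where region = 'east' OR priority = 'express'
Step 2: 5 records match, summing to 130
Step 3: Original sum: 258
Step 4: Remaining sum = 258 - 130 = 128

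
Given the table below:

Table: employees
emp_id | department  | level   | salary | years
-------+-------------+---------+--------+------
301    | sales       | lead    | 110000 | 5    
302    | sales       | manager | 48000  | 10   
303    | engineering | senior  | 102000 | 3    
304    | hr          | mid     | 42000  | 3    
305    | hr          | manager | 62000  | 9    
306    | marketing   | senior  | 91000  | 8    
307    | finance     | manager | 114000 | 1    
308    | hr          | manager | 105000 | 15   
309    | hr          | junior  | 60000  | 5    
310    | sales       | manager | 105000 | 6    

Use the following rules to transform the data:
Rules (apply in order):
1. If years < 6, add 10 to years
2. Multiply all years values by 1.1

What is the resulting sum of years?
126.5

Step 1: Apply Rule 1 - Add 10 to records with years < 6
  - 5 records affected: 17 + (5 × 10) = 67
  - Unaffected records: 48
  - Sum after Rule 1: 115
Step 2: Apply Rule 2 - Multiply all by 1.1
  - 115 × 1.1 = 126.5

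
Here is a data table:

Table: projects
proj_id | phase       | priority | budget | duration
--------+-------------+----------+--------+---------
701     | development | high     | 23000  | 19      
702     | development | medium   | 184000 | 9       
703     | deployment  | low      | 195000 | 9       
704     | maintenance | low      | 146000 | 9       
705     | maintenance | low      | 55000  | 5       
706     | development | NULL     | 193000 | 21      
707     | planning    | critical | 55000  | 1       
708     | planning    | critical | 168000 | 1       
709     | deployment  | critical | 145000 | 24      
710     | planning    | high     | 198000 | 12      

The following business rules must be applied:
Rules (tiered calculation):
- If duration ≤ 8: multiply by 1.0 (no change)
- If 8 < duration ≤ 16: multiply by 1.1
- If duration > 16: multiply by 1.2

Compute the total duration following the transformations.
126.7

Step 1: Tier 1 (duration ≤ 8): 3 records, sum = 7 × 1.0 = 7.0
Step 2: Tier 2 (8 < duration ≤ 16): 4 records, sum = 39 × 1.1 = 42.9
Step 3: Tier 3 (duration > 16): 3 records, sum = 64 × 1.2 = 76.8
Step 4: Final sum = 7.0 + 42.9 + 76.8 = 126.7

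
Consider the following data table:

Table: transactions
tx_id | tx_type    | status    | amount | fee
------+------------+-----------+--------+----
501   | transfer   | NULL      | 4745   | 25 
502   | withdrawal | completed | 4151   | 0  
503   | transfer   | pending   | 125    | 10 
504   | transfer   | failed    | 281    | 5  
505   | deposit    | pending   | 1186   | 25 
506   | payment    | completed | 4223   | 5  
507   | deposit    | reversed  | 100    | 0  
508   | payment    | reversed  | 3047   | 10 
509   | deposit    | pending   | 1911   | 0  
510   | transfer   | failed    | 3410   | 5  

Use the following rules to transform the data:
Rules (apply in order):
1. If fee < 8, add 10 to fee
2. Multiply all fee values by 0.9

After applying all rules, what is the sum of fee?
130.5

Step 1: Apply Rule 1 - Add 10 to records with fee < 8
  - 6 records affected: 15 + (6 × 10) = 75
  - Unaffected records: 70
  - Sum after Rule 1: 145
Step 2: Apply Rule 2 - Multiply all by 0.9
  - 145 × 0.9 = 130.5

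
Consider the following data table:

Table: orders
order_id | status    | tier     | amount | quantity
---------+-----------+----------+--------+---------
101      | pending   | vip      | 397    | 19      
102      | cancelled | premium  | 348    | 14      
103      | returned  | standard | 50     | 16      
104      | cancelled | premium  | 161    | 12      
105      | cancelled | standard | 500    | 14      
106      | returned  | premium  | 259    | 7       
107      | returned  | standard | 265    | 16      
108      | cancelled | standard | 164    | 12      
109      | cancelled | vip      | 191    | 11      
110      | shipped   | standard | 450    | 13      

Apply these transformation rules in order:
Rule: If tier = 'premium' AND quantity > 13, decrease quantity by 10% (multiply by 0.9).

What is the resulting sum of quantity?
132.6

Step 1: Find records where tier = 'premium' AND quantity > 13
Step 2: 1 records match, summing to 14
Step 3: After multiplier: 14 × 0.9 = 12.6
Step 4: Unaffected records sum: 120
Step 5: Final sum = 12.6 + 120 = 132.6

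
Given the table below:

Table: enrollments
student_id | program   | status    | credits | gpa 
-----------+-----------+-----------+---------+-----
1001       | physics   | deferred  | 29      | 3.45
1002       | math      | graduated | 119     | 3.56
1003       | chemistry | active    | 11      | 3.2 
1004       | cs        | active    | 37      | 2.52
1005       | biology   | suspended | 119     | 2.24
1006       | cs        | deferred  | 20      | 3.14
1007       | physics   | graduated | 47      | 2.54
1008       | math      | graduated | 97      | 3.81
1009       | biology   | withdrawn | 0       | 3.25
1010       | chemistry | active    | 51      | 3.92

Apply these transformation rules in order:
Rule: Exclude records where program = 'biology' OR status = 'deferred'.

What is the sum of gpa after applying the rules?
19.55

Step 1: Find records where program = 'biology' OR status = 'deferred'
Step 2: 4 records match, summing to 12.08
Step 3: Original sum: 31.63
Step 4: Remaining sum = 31.63 - 12.08 = 19.55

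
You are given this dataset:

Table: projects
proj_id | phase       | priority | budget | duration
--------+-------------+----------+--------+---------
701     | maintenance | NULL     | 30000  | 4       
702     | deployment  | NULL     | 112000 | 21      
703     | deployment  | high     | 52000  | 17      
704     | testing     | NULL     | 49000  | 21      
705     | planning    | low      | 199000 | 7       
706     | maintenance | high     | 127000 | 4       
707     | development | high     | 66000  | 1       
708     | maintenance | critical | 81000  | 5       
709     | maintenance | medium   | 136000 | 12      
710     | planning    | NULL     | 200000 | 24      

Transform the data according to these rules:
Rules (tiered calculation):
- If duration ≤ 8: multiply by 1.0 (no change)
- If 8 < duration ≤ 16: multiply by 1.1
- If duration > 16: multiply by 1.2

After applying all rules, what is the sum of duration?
133.8

Step 1: Tier 1 (duration ≤ 8): 5 records, sum = 21 × 1.0 = 21.0
Step 2: Tier 2 (8 < duration ≤ 16): 1 records, sum = 12 × 1.1 = 13.2
Step 3: Tier 3 (duration > 16): 4 records, sum = 83 × 1.2 = 99.6
Step 4: Final sum = 21.0 + 13.2 + 99.6 = 133.8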